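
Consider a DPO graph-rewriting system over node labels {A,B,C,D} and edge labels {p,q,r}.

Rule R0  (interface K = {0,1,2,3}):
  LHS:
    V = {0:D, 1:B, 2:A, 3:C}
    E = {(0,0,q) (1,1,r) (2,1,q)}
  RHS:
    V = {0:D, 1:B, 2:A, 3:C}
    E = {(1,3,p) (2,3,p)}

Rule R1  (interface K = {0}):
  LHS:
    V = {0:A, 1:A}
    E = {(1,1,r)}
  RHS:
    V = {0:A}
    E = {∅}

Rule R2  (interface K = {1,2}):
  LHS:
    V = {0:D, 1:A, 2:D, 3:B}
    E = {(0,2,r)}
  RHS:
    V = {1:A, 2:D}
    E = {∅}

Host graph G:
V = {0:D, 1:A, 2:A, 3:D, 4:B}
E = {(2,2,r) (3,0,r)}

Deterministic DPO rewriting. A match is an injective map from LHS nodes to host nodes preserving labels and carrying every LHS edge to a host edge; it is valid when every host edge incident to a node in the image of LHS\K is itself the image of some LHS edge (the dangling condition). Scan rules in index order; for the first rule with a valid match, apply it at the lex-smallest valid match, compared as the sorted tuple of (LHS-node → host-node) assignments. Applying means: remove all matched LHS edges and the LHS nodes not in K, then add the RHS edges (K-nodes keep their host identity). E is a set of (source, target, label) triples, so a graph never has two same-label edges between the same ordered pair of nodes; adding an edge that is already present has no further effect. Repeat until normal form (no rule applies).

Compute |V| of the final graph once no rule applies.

initial: |V|=5 |E|=2  E = 2-r->2 3-r->0
step 1: apply R1 at {0↦1, 1↦2}  → |V|=4 |E|=1  E = 3-r->0
step 2: apply R2 at {0↦3, 1↦1, 2↦0, 3↦4}  → |V|=2 |E|=0  E = ∅
final graph: no rule applies after step 2
NF nodes: {0:D, 1:A}

Answer: 2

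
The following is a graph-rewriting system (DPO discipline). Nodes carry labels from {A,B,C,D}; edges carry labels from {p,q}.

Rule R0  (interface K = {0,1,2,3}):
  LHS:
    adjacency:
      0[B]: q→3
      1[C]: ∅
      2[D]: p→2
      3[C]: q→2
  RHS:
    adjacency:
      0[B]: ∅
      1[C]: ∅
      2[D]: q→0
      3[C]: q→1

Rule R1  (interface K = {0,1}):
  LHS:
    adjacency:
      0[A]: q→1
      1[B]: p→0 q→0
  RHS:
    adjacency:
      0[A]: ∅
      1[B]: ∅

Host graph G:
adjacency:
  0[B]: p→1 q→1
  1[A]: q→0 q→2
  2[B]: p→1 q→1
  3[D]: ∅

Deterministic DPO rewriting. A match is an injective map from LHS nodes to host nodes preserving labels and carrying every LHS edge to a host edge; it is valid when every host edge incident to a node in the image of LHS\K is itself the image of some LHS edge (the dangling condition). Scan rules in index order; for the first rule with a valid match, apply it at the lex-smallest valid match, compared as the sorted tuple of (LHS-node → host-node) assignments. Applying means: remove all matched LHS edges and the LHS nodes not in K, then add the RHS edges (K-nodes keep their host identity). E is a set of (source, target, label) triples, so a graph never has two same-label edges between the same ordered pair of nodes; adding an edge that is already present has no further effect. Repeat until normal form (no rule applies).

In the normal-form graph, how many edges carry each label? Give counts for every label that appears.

[0] host  ⇒  4 nodes, 6 edges  {0-p->1 0-q->1 1-q->0 1-q->2 2-p->1 2-q->1}
[1] R1 @ {0↦1, 1↦0}  ⇒  4 nodes, 3 edges  {1-q->2 2-p->1 2-q->1}
[2] R1 @ {0↦1, 1↦2}  ⇒  4 nodes, 0 edges  {∅}
normal form: no rule applies after step 2
NF edges: []

Answer: (no edges)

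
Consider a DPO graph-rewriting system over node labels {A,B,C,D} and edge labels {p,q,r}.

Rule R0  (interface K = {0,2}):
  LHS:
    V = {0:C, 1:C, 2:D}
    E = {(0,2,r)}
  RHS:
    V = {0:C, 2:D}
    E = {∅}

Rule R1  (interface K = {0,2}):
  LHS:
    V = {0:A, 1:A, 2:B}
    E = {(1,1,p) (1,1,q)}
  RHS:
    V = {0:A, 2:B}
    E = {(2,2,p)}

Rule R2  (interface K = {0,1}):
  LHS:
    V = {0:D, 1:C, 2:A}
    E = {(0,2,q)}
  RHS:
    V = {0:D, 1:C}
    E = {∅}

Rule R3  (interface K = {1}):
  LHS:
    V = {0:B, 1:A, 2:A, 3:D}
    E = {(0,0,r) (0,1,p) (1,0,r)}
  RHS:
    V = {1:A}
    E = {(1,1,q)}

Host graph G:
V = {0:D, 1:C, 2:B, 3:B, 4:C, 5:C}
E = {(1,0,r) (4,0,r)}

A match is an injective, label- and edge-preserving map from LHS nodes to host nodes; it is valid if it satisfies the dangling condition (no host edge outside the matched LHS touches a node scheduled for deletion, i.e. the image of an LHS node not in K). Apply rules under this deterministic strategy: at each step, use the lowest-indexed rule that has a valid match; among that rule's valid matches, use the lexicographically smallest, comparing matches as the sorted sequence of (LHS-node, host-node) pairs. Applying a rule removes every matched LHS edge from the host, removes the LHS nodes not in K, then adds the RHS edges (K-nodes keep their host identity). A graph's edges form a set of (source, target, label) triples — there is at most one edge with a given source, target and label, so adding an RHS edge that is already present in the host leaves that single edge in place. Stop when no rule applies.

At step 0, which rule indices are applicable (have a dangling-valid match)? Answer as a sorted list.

Answer: [R0]

Derivation:
R0: 2 valid matches — {0↦1, 1↦5, 2↦0}, {0↦4, 1↦5, 2↦0}
R1: no valid match — LHS pattern not found
R2: no valid match — LHS pattern not found
R3: no valid match — LHS pattern not found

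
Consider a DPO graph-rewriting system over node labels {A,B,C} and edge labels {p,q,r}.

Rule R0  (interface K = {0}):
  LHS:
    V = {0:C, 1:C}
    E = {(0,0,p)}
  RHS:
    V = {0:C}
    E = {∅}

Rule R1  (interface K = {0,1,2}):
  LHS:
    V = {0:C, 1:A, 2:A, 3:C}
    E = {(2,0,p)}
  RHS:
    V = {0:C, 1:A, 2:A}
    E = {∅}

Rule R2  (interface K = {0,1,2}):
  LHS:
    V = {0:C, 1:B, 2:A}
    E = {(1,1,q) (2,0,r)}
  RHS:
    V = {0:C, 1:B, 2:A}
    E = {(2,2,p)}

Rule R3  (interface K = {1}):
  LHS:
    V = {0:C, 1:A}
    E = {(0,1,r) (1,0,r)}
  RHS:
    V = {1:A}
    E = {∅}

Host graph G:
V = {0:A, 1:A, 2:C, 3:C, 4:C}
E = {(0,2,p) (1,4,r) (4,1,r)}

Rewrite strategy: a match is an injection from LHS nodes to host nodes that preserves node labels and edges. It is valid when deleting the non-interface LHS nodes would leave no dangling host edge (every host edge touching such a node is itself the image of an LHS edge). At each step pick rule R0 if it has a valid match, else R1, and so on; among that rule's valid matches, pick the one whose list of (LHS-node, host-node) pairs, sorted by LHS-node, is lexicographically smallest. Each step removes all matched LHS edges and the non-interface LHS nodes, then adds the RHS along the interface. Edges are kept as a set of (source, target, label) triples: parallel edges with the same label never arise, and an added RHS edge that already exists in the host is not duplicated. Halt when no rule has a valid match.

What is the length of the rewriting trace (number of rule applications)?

Answer: 2

Rewrite trace:
[0] host  ⇒  5 nodes, 3 edges  {0-p->2 1-r->4 4-r->1}
[1] R1 @ {0↦2, 1↦1, 2↦0, 3↦3}  ⇒  4 nodes, 2 edges  {1-r->4 4-r->1}
[2] R3 @ {0↦4, 1↦1}  ⇒  3 nodes, 0 edges  {∅}
final graph: no rule applies after step 2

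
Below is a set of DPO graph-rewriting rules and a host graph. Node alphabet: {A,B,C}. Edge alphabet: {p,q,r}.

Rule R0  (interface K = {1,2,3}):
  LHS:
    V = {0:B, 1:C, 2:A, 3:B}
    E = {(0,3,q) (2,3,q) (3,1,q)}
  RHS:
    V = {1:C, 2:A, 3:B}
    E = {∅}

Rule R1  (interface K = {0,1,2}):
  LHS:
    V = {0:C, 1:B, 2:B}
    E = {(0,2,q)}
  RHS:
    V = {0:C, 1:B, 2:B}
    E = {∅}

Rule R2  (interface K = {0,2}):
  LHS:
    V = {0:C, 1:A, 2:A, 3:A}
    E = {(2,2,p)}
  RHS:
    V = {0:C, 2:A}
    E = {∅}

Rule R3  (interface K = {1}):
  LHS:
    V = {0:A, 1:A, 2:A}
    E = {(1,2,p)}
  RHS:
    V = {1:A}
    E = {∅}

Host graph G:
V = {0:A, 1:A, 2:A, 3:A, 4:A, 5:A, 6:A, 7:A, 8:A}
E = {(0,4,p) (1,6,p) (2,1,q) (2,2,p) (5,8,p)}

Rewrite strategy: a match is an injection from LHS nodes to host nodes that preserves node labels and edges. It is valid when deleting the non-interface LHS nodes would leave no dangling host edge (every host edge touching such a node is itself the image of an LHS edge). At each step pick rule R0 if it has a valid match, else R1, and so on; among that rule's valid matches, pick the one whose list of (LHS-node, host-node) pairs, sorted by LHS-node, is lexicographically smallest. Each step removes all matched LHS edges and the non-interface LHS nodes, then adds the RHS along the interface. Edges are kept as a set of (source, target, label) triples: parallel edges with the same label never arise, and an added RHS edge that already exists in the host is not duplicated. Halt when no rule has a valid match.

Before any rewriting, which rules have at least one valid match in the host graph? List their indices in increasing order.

R0: no valid match — LHS pattern not found
R1: no valid match — LHS pattern not found
R2: no valid match — LHS pattern not found
R3: 6 valid matches — {0↦3, 1↦0, 2↦4}, {0↦3, 1↦1, 2↦6}, {0↦3, 1↦5, 2↦8} (+3 more)

Answer: [R3]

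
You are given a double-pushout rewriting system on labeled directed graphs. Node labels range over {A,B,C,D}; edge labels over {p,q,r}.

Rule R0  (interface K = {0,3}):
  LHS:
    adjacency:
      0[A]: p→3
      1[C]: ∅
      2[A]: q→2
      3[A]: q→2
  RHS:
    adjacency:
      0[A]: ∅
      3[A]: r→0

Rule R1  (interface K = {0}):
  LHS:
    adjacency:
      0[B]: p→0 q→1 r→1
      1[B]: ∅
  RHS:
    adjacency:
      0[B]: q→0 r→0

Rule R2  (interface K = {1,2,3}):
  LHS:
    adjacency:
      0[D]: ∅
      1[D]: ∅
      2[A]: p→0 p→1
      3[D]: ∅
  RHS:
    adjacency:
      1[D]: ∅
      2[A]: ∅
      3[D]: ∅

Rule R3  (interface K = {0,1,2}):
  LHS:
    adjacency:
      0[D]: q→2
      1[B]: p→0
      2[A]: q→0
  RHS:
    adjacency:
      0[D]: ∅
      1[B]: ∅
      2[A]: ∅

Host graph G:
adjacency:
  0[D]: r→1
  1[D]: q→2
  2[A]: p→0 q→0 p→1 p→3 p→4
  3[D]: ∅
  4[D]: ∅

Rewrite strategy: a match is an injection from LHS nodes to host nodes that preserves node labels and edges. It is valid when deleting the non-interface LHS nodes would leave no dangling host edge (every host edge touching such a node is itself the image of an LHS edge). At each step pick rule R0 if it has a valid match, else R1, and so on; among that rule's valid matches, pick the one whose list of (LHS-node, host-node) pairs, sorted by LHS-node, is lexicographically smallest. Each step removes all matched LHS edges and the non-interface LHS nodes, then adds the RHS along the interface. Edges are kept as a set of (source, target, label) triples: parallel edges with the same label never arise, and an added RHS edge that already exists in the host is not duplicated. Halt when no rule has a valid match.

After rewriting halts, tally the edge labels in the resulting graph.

initial: |V|=5 |E|=7  E = 0-r->1 1-q->2 2-p->0 2-q->0 2-p->1 2-p->3 2-p->4
step 1: apply R2 at {0↦3, 1↦0, 2↦2, 3↦1}  → |V|=4 |E|=5  E = 0-r->1 1-q->2 2-q->0 2-p->1 2-p->4
step 2: apply R2 at {0↦4, 1↦1, 2↦2, 3↦0}  → |V|=3 |E|=3  E = 0-r->1 1-q->2 2-q->0
final graph: no rule applies after step 2
NF edges: [(0, 1, 'r'), (1, 2, 'q'), (2, 0, 'q')]

Answer: q:2 r:1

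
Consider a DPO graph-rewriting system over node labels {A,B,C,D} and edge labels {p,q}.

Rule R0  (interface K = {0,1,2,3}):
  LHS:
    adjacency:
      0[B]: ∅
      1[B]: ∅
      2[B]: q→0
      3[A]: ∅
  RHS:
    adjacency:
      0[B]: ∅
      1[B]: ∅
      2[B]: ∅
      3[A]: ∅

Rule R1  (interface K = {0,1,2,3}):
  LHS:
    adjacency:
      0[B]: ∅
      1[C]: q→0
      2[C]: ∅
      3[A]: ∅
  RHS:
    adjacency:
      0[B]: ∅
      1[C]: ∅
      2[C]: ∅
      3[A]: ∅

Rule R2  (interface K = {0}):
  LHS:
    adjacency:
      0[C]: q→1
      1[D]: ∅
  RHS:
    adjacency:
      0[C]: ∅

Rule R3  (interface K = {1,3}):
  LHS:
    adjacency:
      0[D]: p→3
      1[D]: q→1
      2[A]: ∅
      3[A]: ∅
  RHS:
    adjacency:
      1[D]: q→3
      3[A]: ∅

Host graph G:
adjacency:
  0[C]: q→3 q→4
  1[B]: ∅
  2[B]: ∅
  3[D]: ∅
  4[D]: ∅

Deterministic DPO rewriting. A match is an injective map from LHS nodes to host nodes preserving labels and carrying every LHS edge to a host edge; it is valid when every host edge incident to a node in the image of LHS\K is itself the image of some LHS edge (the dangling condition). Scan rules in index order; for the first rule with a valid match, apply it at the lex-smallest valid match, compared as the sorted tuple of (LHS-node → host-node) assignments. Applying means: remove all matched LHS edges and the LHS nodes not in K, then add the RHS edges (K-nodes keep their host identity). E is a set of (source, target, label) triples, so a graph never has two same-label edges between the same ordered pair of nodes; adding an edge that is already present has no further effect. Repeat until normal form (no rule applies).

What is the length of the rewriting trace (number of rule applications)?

Answer: 2

Rewrite trace:
start.  V:5 E:2  edges: 0-q->3 0-q->4
1. fire R2 via {0↦0, 1↦3}  →  V:4 E:1  edges: 0-q->4
2. fire R2 via {0↦0, 1↦4}  →  V:3 E:0  edges: ∅
halt: no rule applies after step 2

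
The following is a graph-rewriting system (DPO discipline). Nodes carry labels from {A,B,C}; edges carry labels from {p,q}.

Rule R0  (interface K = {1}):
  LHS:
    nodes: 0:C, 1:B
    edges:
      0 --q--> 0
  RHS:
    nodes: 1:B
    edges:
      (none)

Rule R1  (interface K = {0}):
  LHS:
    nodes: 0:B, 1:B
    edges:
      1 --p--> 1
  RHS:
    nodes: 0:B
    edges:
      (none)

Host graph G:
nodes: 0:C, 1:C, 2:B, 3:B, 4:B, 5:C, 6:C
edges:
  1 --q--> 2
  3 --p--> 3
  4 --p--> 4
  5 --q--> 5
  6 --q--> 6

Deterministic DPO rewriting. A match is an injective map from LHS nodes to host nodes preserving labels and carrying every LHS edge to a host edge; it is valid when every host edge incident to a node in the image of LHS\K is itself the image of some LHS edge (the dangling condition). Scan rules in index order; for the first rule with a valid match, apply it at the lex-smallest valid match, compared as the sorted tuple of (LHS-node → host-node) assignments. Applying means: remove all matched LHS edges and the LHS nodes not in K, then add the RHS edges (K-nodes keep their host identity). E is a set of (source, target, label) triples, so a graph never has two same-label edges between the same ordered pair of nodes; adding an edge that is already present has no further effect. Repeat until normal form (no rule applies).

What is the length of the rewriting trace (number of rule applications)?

[0] host  ⇒  7 nodes, 5 edges  {1-q->2 3-p->3 4-p->4 5-q->5 6-q->6}
[1] R0 @ {0↦5, 1↦2}  ⇒  6 nodes, 4 edges  {1-q->2 3-p->3 4-p->4 6-q->6}
[2] R0 @ {0↦6, 1↦2}  ⇒  5 nodes, 3 edges  {1-q->2 3-p->3 4-p->4}
[3] R1 @ {0↦2, 1↦3}  ⇒  4 nodes, 2 edges  {1-q->2 4-p->4}
[4] R1 @ {0↦2, 1↦4}  ⇒  3 nodes, 1 edges  {1-q->2}
final graph: no rule applies after step 4

Answer: 4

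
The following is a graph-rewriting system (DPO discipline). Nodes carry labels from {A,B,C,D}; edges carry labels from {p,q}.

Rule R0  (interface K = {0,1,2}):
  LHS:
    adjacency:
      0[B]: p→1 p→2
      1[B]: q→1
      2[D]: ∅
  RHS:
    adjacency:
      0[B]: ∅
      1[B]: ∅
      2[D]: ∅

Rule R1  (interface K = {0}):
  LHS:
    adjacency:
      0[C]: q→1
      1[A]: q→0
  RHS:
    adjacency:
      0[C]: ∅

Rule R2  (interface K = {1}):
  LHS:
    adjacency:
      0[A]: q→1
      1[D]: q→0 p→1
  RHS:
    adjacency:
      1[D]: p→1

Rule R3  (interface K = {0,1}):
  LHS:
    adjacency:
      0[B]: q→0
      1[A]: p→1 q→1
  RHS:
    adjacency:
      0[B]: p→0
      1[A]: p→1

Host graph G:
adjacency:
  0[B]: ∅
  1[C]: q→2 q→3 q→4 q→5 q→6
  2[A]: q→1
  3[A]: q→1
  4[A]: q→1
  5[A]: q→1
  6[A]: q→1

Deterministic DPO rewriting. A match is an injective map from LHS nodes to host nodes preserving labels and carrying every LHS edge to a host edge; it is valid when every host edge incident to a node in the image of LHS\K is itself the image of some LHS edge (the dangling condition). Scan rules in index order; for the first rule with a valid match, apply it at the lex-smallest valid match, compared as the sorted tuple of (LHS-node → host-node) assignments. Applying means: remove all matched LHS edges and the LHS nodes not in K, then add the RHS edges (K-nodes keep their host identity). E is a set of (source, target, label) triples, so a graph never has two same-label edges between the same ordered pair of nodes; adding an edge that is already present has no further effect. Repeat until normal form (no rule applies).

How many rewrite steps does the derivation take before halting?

Answer: 5

Derivation:
initial: |V|=7 |E|=10  E = 1-q->2 1-q->3 1-q->4 1-q->5 1-q->6 2-q->1 3-q->1 4-q->1 5-q->1 6-q->1
step 1: apply R1 at {0↦1, 1↦2}  → |V|=6 |E|=8  E = 1-q->3 1-q->4 1-q->5 1-q->6 3-q->1 4-q->1 5-q->1 6-q->1
step 2: apply R1 at {0↦1, 1↦3}  → |V|=5 |E|=6  E = 1-q->4 1-q->5 1-q->6 4-q->1 5-q->1 6-q->1
step 3: apply R1 at {0↦1, 1↦4}  → |V|=4 |E|=4  E = 1-q->5 1-q->6 5-q->1 6-q->1
step 4: apply R1 at {0↦1, 1↦5}  → |V|=3 |E|=2  E = 1-q->6 6-q->1
step 5: apply R1 at {0↦1, 1↦6}  → |V|=2 |E|=0  E = ∅
normal form: no rule applies after step 5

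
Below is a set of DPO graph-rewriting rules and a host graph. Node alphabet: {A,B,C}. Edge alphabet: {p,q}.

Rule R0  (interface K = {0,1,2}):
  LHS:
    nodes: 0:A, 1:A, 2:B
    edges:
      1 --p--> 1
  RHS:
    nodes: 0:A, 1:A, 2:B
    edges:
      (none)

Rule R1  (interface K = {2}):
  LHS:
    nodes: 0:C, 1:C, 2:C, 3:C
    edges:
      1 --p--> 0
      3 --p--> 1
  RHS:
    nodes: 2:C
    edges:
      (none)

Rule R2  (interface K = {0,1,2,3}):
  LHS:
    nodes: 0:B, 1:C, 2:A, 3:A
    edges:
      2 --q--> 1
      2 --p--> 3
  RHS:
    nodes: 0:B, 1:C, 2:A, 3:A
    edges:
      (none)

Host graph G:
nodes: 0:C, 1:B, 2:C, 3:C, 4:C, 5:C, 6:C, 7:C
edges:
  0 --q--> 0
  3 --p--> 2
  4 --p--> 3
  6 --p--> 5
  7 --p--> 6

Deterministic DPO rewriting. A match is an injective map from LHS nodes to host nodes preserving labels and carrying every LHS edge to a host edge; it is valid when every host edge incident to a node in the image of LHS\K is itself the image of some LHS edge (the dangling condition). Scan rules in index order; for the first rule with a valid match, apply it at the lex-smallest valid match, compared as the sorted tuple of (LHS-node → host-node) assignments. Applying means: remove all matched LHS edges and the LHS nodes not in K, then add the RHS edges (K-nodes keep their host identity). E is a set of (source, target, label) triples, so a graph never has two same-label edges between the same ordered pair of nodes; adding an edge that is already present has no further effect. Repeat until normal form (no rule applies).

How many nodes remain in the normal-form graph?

Answer: 2

Steps:
start.  V:8 E:5  edges: 0-q->0 3-p->2 4-p->3 6-p->5 7-p->6
1. fire R1 via {0↦2, 1↦3, 2↦0, 3↦4}  →  V:5 E:3  edges: 0-q->0 6-p->5 7-p->6
2. fire R1 via {0↦5, 1↦6, 2↦0, 3↦7}  →  V:2 E:1  edges: 0-q->0
normal form: no rule applies after step 2
NF nodes: {0:C, 1:B}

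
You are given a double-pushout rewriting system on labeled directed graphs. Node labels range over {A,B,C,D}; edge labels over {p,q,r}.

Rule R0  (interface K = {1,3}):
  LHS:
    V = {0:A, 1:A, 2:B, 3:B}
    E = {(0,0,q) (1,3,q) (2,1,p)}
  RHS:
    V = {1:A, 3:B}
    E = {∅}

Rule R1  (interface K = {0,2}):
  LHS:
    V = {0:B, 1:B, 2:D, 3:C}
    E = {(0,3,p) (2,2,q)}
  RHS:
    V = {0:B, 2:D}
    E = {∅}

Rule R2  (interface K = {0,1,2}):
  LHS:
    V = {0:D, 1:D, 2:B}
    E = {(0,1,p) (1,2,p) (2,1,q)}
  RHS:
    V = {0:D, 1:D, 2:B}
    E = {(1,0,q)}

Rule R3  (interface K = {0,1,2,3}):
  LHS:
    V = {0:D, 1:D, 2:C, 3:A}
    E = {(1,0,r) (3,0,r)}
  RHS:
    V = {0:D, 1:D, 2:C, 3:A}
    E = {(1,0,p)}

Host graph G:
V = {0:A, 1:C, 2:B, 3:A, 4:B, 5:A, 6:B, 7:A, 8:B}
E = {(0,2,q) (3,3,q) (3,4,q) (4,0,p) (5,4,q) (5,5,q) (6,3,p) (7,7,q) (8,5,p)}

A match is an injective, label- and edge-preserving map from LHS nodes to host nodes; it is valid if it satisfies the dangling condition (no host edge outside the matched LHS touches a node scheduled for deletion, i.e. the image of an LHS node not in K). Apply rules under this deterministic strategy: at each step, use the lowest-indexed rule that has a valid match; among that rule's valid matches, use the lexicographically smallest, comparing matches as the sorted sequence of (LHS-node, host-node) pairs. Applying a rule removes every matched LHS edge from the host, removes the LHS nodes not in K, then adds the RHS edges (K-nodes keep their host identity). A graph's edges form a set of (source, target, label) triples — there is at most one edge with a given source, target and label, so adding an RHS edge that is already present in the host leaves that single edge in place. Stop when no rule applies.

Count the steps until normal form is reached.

[0] host  ⇒  9 nodes, 9 edges  {0-q->2 3-q->3 3-q->4 4-p->0 5-q->4 5-q->5 6-p->3 7-q->7 8-p->5}
[1] R0 @ {0↦7, 1↦3, 2↦6, 3↦4}  ⇒  7 nodes, 6 edges  {0-q->2 3-q->3 4-p->0 5-q->4 5-q->5 8-p->5}
[2] R0 @ {0↦3, 1↦5, 2↦8, 3↦4}  ⇒  5 nodes, 3 edges  {0-q->2 4-p->0 5-q->5}
[3] R0 @ {0↦5, 1↦0, 2↦4, 3↦2}  ⇒  3 nodes, 0 edges  {∅}
normal form: no rule applies after step 3

Answer: 3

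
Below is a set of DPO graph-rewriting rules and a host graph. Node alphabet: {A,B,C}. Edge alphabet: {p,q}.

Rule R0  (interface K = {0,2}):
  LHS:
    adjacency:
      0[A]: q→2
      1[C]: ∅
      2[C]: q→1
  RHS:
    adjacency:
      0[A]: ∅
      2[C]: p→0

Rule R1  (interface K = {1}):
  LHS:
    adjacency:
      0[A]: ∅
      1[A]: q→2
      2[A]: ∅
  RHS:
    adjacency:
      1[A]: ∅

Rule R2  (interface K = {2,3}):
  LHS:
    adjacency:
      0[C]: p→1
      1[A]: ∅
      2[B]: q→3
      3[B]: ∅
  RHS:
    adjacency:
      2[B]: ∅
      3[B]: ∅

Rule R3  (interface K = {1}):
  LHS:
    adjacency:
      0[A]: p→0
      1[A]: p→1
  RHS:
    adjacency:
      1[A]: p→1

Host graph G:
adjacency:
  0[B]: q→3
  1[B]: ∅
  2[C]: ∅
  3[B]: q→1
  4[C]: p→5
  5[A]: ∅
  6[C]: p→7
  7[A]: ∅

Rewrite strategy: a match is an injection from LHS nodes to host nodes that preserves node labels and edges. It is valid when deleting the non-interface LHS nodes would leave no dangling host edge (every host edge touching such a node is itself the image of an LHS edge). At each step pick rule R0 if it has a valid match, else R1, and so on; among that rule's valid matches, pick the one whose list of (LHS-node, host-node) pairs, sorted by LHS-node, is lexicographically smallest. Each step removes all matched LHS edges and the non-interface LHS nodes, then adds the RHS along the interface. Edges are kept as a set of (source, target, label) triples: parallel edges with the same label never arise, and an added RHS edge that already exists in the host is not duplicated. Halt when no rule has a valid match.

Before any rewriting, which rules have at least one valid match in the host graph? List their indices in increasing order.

Answer: [R2]

Steps:
R0: no valid match — LHS pattern not found
R1: no valid match — LHS pattern not found
R2: 4 valid matches — {0↦4, 1↦5, 2↦0, 3↦3}, {0↦4, 1↦5, 2↦3, 3↦1}, {0↦6, 1↦7, 2↦0, 3↦3} (+1 more)
R3: no valid match — LHS pattern not found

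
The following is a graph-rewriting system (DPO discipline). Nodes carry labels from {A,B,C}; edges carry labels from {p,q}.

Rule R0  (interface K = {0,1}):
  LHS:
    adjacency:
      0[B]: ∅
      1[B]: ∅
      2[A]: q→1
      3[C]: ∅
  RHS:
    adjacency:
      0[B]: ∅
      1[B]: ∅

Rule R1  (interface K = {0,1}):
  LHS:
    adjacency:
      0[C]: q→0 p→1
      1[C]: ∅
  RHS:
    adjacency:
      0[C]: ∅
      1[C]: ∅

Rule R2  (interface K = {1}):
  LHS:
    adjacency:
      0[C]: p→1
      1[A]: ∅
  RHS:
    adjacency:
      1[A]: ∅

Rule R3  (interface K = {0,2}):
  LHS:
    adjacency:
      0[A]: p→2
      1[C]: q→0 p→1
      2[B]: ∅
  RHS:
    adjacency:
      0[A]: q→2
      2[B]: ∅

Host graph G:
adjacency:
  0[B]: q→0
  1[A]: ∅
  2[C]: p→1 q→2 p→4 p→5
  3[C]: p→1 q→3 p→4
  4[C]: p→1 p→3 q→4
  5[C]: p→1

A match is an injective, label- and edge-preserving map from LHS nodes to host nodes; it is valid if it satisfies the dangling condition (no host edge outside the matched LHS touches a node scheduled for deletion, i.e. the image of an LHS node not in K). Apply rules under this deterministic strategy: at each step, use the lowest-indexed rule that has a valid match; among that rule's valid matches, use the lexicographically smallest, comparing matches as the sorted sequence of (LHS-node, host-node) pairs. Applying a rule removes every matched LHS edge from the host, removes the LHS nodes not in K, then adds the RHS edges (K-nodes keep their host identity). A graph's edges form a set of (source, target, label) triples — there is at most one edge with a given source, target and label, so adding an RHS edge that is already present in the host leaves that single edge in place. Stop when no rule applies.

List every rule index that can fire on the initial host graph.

Answer: [R1]

Rewrite trace:
R0: no valid match — LHS pattern not found
R1: 4 valid matches — {0↦2, 1↦4}, {0↦2, 1↦5}, {0↦3, 1↦4} (+1 more)
R2: no valid match — 4 raw matches, all fail dangling condition
R3: no valid match — LHS pattern not found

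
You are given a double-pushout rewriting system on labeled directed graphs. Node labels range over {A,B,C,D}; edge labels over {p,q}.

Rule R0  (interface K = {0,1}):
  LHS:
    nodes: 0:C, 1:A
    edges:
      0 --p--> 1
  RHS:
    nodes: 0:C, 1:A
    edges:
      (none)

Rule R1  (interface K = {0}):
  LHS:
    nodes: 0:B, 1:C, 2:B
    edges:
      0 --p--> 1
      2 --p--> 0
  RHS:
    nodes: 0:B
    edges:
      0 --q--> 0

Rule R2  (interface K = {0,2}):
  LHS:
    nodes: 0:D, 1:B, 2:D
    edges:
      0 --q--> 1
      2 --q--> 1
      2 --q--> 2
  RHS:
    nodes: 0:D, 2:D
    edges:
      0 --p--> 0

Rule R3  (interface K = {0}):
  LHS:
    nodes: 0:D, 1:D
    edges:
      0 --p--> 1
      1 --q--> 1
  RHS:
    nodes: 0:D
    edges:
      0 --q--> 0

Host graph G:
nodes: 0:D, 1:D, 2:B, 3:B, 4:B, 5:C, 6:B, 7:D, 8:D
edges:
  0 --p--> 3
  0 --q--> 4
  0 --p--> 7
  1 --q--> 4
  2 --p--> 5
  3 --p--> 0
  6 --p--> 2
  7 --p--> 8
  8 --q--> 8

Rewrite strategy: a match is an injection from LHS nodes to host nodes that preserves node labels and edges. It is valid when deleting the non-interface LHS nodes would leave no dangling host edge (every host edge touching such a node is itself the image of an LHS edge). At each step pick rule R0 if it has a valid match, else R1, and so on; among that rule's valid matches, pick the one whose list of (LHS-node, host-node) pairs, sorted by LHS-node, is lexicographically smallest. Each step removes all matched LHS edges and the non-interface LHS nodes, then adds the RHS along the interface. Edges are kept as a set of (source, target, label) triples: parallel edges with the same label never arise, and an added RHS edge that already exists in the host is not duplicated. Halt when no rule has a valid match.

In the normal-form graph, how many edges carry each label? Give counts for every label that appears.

Answer: p:3 q:1

Rewrite trace:
[0] host  ⇒  9 nodes, 9 edges  {0-p->3 0-q->4 0-p->7 1-q->4 2-p->5 3-p->0 6-p->2 7-p->8 8-q->8}
[1] R1 @ {0↦2, 1↦5, 2↦6}  ⇒  7 nodes, 8 edges  {0-p->3 0-q->4 0-p->7 1-q->4 2-q->2 3-p->0 7-p->8 8-q->8}
[2] R3 @ {0↦7, 1↦8}  ⇒  6 nodes, 7 edges  {0-p->3 0-q->4 0-p->7 1-q->4 2-q->2 3-p->0 7-q->7}
[3] R3 @ {0↦0, 1↦7}  ⇒  5 nodes, 6 edges  {0-q->0 0-p->3 0-q->4 1-q->4 2-q->2 3-p->0}
[4] R2 @ {0↦1, 1↦4, 2↦0}  ⇒  4 nodes, 4 edges  {0-p->3 1-p->1 2-q->2 3-p->0}
final graph: no rule applies after step 4
NF edges: [(0, 3, 'p'), (1, 1, 'p'), (2, 2, 'q'), (3, 0, 'p')]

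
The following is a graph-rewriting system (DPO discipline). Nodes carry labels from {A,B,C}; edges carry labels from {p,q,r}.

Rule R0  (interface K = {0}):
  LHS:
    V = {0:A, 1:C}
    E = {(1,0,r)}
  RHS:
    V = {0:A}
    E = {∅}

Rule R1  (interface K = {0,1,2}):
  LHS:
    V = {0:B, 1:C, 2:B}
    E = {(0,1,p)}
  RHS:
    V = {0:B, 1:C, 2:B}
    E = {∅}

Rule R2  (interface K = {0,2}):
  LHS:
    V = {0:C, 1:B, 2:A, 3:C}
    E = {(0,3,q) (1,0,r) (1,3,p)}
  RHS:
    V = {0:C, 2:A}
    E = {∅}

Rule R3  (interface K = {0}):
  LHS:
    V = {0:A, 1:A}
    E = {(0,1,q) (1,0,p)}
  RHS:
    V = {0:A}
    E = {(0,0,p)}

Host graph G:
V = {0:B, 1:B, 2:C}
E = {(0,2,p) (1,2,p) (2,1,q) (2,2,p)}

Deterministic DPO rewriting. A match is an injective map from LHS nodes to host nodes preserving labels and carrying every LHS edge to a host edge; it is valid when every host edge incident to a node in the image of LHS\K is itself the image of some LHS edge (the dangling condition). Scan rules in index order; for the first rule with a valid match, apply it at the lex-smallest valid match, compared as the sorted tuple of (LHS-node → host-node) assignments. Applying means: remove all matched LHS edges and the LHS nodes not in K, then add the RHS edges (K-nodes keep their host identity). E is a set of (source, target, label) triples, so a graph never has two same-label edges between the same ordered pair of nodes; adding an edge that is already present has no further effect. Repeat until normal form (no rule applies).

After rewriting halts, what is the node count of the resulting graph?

initial: |V|=3 |E|=4  E = 0-p->2 1-p->2 2-q->1 2-p->2
step 1: apply R1 at {0↦0, 1↦2, 2↦1}  → |V|=3 |E|=3  E = 1-p->2 2-q->1 2-p->2
step 2: apply R1 at {0↦1, 1↦2, 2↦0}  → |V|=3 |E|=2  E = 2-q->1 2-p->2
final graph: no rule applies after step 2
NF nodes: {0:B, 1:B, 2:C}

Answer: 3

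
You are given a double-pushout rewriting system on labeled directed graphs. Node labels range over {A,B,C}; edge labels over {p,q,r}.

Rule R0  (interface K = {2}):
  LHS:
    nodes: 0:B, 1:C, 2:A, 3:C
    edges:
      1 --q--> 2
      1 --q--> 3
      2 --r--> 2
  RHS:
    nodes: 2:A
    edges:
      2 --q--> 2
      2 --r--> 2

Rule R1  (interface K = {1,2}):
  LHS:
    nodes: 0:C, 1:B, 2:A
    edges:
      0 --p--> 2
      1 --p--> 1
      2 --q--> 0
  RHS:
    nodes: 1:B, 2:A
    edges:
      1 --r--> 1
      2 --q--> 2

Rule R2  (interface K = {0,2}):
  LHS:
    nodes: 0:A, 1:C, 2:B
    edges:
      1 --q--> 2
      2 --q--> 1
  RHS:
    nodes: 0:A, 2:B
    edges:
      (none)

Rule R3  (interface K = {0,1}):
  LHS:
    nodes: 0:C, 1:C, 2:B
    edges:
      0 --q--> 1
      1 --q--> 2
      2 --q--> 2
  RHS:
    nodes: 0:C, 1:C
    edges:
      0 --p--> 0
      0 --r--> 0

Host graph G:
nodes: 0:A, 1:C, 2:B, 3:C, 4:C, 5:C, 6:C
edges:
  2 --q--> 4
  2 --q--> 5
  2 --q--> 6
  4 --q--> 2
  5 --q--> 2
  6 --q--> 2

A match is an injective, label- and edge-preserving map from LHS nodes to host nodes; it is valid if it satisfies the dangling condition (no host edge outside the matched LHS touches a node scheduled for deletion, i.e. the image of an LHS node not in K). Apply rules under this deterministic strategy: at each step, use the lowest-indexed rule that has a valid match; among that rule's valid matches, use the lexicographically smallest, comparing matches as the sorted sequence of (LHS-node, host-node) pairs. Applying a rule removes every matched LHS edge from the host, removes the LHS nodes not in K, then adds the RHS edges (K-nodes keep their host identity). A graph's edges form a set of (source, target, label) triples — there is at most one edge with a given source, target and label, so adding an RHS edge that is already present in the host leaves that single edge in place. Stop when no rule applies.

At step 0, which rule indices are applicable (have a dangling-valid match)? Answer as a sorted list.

R0: no valid match — LHS pattern not found
R1: no valid match — LHS pattern not found
R2: 3 valid matches — {0↦0, 1↦4, 2↦2}, {0↦0, 1↦5, 2↦2}, {0↦0, 1↦6, 2↦2}
R3: no valid match — LHS pattern not found

Answer: [R2]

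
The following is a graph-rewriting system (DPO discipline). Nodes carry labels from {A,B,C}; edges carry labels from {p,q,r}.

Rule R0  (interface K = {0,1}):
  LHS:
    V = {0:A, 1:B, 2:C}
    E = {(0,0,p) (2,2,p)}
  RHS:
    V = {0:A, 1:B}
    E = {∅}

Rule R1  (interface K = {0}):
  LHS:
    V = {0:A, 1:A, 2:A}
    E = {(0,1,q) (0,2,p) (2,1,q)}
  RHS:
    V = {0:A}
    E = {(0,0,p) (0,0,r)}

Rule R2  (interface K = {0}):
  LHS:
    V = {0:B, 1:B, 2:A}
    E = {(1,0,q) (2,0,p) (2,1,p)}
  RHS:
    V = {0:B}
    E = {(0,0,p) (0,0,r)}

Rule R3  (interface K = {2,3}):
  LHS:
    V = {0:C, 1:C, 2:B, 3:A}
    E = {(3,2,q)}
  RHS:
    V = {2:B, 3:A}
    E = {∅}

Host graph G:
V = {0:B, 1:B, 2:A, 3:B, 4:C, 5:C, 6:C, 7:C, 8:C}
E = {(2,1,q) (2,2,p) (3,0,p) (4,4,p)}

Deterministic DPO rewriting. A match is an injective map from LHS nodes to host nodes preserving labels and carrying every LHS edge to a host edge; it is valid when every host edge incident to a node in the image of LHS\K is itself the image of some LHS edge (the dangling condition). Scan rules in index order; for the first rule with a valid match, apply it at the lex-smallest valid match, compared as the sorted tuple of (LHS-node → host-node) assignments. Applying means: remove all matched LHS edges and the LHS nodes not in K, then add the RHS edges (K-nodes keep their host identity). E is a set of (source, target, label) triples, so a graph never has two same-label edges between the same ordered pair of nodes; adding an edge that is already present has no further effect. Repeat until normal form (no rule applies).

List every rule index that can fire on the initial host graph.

R0: 3 valid matches — {0↦2, 1↦0, 2↦4}, {0↦2, 1↦1, 2↦4}, {0↦2, 1↦3, 2↦4}
R1: no valid match — LHS pattern not found
R2: no valid match — LHS pattern not found
R3: 12 valid matches — {0↦5, 1↦6, 2↦1, 3↦2}, {0↦5, 1↦7, 2↦1, 3↦2}, {0↦5, 1↦8, 2↦1, 3↦2} (+9 more)

Answer: [R0,R3]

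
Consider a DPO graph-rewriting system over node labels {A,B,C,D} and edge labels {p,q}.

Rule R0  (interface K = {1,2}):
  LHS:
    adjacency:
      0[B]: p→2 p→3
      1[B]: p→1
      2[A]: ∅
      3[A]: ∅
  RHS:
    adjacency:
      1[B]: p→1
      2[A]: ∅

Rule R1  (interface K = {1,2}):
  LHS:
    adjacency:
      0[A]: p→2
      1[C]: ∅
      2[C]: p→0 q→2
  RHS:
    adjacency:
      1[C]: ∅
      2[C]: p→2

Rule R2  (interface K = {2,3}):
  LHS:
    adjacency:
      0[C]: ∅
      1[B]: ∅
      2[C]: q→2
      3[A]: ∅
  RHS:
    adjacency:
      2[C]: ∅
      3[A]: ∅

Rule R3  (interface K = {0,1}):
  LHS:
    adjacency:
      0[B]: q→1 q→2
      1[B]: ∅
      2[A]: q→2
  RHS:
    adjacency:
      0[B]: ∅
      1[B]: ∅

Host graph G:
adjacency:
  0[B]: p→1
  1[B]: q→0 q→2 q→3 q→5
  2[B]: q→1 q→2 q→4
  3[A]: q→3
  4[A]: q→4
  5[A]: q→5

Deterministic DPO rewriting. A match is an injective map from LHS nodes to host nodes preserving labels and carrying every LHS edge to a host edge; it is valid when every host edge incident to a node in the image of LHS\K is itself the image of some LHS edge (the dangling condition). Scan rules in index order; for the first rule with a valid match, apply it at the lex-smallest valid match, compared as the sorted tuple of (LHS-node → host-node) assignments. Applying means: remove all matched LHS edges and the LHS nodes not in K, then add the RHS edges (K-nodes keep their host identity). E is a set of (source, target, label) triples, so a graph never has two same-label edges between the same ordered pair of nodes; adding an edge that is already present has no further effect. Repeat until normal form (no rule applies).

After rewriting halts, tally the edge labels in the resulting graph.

Answer: p:1 q:1

Rewrite trace:
[0] host  ⇒  6 nodes, 11 edges  {0-p->1 1-q->0 1-q->2 1-q->3 1-q->5 2-q->1 2-q->2 2-q->4 3-q->3 4-q->4 5-q->5}
[1] R3 @ {0↦1, 1↦0, 2↦3}  ⇒  5 nodes, 8 edges  {0-p->1 1-q->2 1-q->5 2-q->1 2-q->2 2-q->4 4-q->4 5-q->5}
[2] R3 @ {0↦1, 1↦2, 2↦5}  ⇒  4 nodes, 5 edges  {0-p->1 2-q->1 2-q->2 2-q->4 4-q->4}
[3] R3 @ {0↦2, 1↦1, 2↦4}  ⇒  3 nodes, 2 edges  {0-p->1 2-q->2}
normal form: no rule applies after step 3
NF edges: [(0, 1, 'p'), (2, 2, 'q')]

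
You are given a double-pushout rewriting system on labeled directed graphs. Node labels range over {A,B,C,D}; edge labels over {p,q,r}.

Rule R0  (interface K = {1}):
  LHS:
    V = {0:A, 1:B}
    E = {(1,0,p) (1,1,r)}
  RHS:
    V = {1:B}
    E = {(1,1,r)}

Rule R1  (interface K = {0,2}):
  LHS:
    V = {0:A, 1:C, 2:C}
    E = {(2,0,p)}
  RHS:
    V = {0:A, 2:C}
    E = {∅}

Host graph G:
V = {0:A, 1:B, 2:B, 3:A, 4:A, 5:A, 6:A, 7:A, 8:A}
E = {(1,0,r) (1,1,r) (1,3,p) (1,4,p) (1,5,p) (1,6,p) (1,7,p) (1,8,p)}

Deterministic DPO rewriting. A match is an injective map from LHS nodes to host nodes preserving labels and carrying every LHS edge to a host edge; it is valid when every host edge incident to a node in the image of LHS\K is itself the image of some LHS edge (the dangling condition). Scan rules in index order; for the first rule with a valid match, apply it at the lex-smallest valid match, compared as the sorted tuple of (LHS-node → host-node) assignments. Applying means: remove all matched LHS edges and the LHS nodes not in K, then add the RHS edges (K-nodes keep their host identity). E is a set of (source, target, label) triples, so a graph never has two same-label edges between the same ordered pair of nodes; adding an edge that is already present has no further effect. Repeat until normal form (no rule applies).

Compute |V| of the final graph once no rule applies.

initial: |V|=9 |E|=8  E = 1-r->0 1-r->1 1-p->3 1-p->4 1-p->5 1-p->6 1-p->7 1-p->8
step 1: apply R0 at {0↦3, 1↦1}  → |V|=8 |E|=7  E = 1-r->0 1-r->1 1-p->4 1-p->5 1-p->6 1-p->7 1-p->8
step 2: apply R0 at {0↦4, 1↦1}  → |V|=7 |E|=6  E = 1-r->0 1-r->1 1-p->5 1-p->6 1-p->7 1-p->8
step 3: apply R0 at {0↦5, 1↦1}  → |V|=6 |E|=5  E = 1-r->0 1-r->1 1-p->6 1-p->7 1-p->8
step 4: apply R0 at {0↦6, 1↦1}  → |V|=5 |E|=4  E = 1-r->0 1-r->1 1-p->7 1-p->8
step 5: apply R0 at {0↦7, 1↦1}  → |V|=4 |E|=3  E = 1-r->0 1-r->1 1-p->8
step 6: apply R0 at {0↦8, 1↦1}  → |V|=3 |E|=2  E = 1-r->0 1-r->1
halt: no rule applies after step 6
NF nodes: {0:A, 1:B, 2:B}

Answer: 3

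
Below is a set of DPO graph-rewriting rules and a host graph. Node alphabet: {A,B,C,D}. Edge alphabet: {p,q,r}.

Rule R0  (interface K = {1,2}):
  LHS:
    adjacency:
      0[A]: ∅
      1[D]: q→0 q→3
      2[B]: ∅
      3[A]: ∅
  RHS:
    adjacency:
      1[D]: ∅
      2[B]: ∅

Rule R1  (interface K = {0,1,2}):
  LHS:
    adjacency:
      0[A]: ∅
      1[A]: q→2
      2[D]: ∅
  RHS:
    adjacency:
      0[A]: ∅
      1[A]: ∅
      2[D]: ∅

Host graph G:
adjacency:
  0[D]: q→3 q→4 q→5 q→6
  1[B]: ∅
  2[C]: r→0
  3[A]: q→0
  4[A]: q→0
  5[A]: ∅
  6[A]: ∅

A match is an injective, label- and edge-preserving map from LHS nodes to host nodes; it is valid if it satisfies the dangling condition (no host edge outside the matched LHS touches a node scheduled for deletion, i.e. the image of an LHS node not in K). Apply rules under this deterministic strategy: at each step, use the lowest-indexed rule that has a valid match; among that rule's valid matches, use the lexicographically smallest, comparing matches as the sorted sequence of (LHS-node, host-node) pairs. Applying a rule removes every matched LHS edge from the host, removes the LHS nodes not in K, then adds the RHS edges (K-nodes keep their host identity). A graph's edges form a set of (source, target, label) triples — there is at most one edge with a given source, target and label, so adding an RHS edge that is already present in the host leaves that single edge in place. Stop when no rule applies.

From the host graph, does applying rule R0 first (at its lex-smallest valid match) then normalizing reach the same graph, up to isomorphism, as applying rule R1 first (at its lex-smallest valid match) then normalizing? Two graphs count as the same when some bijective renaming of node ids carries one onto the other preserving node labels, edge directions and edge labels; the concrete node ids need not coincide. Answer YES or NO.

branch R0-first: apply at {0↦5, 1↦0, 2↦1, 3↦6} → |E|=5, then 3 more step(s) → NF |V|=3 |E|=1 V={0:D, 1:B, 2:C} E=2-r->0
branch R1-first: apply at {0↦3, 1↦4, 2↦0} → |E|=6, then 3 more step(s) → NF |V|=3 |E|=1 V={0:D, 1:B, 2:C} E=2-r->0
graphs isomorphic (equal up to label-preserving node renaming)

Answer: YES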